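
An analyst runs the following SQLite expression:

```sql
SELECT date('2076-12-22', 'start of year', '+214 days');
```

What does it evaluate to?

`start of year` rewinds 2076-12-22 to 2076-01-01.
Applying '+214 days' to 2076-01-01: counting 214 days forward gives 2076-08-02.

2076-08-02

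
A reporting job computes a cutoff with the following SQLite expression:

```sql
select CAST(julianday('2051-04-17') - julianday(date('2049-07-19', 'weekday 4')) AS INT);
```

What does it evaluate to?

`weekday 4` advances to the next Thursday; 2049-07-19 is a Monday, so it moves forward to 2049-07-22.
9 days remain in July 2049 after the 22nd (31 − 22).
Full months from August 2049 through March 2051 contribute their day counts.
Then 17 days into April 2051.
Total: 9 + 31 + 30 + 31 + 30 + 31 + 31 + 28 + 31 + 30 + 31 + 30 + 31 + 31 + 30 + 31 + 30 + 31 + 31 + 28 + 31 + 17 = 634.

634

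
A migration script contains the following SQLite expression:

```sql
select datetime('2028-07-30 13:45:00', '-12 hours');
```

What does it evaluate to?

2028-07-30 01:45:00

-12 hours from 2028-07-30 13:45:00 is 2028-07-30 01:45:00.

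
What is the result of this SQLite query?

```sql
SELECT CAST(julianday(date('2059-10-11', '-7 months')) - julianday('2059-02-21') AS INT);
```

18

Adding -7 months to 2059-10-11 gives 2059-03-11.
7 days remain in February 2059 after the 21st (28 − 21).
Then 11 days into March 2059.
Total: 7 + 11 = 18.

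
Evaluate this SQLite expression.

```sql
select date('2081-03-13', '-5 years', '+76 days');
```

Adding -5 years to 2081-03-13 gives 2076-03-13.
Applying '+76 days' to 2076-03-13: counting 76 days forward gives 2076-05-28.

2076-05-28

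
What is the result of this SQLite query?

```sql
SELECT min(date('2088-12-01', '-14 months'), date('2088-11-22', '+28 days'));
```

2087-10-01

date('2088-12-01', '-14 months') → 2087-10-01.
date('2088-11-22', '+28 days') → 2088-12-20.
Earlier of the two is 2087-10-01.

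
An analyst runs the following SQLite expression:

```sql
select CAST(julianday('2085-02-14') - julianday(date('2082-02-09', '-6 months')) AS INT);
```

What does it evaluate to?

Adding -6 months to 2082-02-09 gives 2081-08-09.
22 days remain in August 2081 after the 9th (31 − 9).
Full months from September 2081 through January 2085 contribute their day counts.
Then 14 days into February 2085.
Total: 22 + 30 + 31 + 30 + 31 + 31 + 28 + 31 + 30 + 31 + 30 + 31 + 31 + 30 + 31 + 30 + 31 + 31 + 28 + 31 + 30 + 31 + 30 + 31 + 31 + 30 + 31 + 30 + 31 + 31 + 29 + 31 + 30 + 31 + 30 + 31 + 31 + 30 + 31 + 30 + 31 + 31 + 14 = 1285.

1285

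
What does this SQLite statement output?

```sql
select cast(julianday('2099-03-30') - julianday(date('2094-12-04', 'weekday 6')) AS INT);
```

`weekday 6` advances to the next Saturday; 2094-12-04 is already a Saturday, so it stays at 2094-12-04.
27 days remain in December 2094 after the 4th (31 − 4).
Full months from January 2095 through February 2099 contribute their day counts.
Then 30 days into March 2099.
Total: 27 + 31 + 28 + 31 + 30 + 31 + 30 + 31 + 31 + 30 + 31 + 30 + 31 + 31 + 29 + 31 + 30 + 31 + 30 + 31 + 31 + 30 + 31 + 30 + 31 + 31 + 28 + 31 + 30 + 31 + 30 + 31 + 31 + 30 + 31 + 30 + 31 + 31 + 28 + 31 + 30 + 31 + 30 + 31 + 31 + 30 + 31 + 30 + 31 + 31 + 28 + 30 = 1577.

1577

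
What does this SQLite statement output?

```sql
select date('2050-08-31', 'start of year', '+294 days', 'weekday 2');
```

2050-10-25

`start of year` rewinds 2050-08-31 to 2050-01-01.
Applying '+294 days' to 2050-01-01: counting 294 days forward gives 2050-10-22.
`weekday 2` advances to the next Tuesday; 2050-10-22 is a Saturday, so it moves forward to 2050-10-25.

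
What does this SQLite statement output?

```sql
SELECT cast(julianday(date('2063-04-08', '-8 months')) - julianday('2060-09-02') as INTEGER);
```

705

Adding -8 months to 2063-04-08 gives 2062-08-08.
28 days remain in September 2060 after the 2nd (30 − 2).
Full months from October 2060 through July 2062 contribute their day counts.
Then 8 days into August 2062.
Total: 28 + 31 + 30 + 31 + 31 + 28 + 31 + 30 + 31 + 30 + 31 + 31 + 30 + 31 + 30 + 31 + 31 + 28 + 31 + 30 + 31 + 30 + 31 + 8 = 705.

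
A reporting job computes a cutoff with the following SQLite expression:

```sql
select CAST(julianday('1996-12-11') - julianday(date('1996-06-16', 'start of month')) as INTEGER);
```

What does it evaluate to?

193

`start of month` rewinds 1996-06-16 to 1996-06-01.
29 days remain in June 1996 after the 1st (30 − 1).
July 1996: 31 days.
August 1996: 31 days.
September 1996: 30 days.
October 1996: 31 days.
November 1996: 30 days.
Then 11 days into December 1996.
Total: 29 + 31 + 31 + 30 + 31 + 30 + 11 = 193.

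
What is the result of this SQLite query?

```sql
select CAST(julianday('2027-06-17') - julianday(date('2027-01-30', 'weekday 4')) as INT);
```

133

`weekday 4` advances to the next Thursday; 2027-01-30 is a Saturday, so it moves forward to 2027-02-04.
24 days remain in February 2027 after the 4th (28 − 4).
March 2027: 31 days.
April 2027: 30 days.
May 2027: 31 days.
Then 17 days into June 2027.
Total: 24 + 31 + 30 + 31 + 17 = 133.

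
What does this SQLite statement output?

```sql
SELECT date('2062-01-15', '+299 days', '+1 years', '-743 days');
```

Applying '+299 days' to 2062-01-15: counting 299 days forward gives 2062-11-10.
Adding +1 year to 2062-11-10 gives 2063-11-10.
Applying '-743 days' to 2063-11-10: counting 743 days back gives 2061-10-28.

2061-10-28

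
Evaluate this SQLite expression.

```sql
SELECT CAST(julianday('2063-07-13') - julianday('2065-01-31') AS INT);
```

18 days remain in July 2063 after the 13th (31 − 13).
Full months from August 2063 through December 2064 contribute their day counts.
Then 31 days into January 2065.
Total: 18 + 31 + 30 + 31 + 30 + 31 + 31 + 29 + 31 + 30 + 31 + 30 + 31 + 31 + 30 + 31 + 30 + 31 + 31 = 568.
The subtraction is earlier − later, so the result is −568 → -568.

-568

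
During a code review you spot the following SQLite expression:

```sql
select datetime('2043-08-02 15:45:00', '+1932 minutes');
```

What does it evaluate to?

1932 minutes = 32h 12m; +1932 minutes from 2043-08-02 15:45:00 is 2043-08-03 23:57:00 (crosses midnight).

2043-08-03 23:57:00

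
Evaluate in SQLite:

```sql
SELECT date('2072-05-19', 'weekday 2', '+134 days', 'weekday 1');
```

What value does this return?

2072-10-10

`weekday 2` advances to the next Tuesday; 2072-05-19 is a Thursday, so it moves forward to 2072-05-24.
Applying '+134 days' to 2072-05-24: counting 134 days forward gives 2072-10-05.
`weekday 1` advances to the next Monday; 2072-10-05 is a Wednesday, so it moves forward to 2072-10-10.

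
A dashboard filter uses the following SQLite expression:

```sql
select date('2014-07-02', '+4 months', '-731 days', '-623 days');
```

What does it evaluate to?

Adding +4 months to 2014-07-02 gives 2014-11-02.
Applying '-731 days' to 2014-11-02: counting 731 days back gives 2012-11-01.
Applying '-623 days' to 2012-11-01: counting 623 days back gives 2011-02-17.

2011-02-17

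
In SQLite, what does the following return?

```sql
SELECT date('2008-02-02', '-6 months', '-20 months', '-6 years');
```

1999-12-02

Adding -6 months to 2008-02-02 gives 2007-08-02.
Adding -20 months to 2007-08-02 gives 2005-12-02.
Adding -6 years to 2005-12-02 gives 1999-12-02.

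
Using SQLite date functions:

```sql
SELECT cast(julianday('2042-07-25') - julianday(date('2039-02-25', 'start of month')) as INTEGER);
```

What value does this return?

1270

`start of month` rewinds 2039-02-25 to 2039-02-01.
27 days remain in February 2039 after the 1st (28 − 1).
Full months from March 2039 through June 2042 contribute their day counts.
Then 25 days into July 2042.
Total: 27 + 31 + 30 + 31 + 30 + 31 + 31 + 30 + 31 + 30 + 31 + 31 + 29 + 31 + 30 + 31 + 30 + 31 + 31 + 30 + 31 + 30 + 31 + 31 + 28 + 31 + 30 + 31 + 30 + 31 + 31 + 30 + 31 + 30 + 31 + 31 + 28 + 31 + 30 + 31 + 30 + 25 = 1270.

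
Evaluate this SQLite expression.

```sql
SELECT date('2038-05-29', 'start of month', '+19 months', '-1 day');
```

2039-11-30

`start of month` rewinds 2038-05-29 to 2038-05-01.
Adding +19 months to 2038-05-01 gives 2039-12-01.
Going back 1 day from 2039-12-01 reaches 2039-11-30 (last day of November, 30 days).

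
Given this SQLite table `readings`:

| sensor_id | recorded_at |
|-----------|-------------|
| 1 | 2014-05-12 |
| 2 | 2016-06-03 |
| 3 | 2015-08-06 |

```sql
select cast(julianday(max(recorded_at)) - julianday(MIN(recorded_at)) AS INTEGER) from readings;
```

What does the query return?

753

MIN = 2014-05-12, MAX = 2016-06-03.
19 days remain in May 2014 after the 12th (31 − 12).
Full months from June 2014 through May 2016 contribute their day counts.
Then 3 days into June 2016.
Total: 19 + 30 + 31 + 31 + 30 + 31 + 30 + 31 + 31 + 28 + 31 + 30 + 31 + 30 + 31 + 31 + 30 + 31 + 30 + 31 + 31 + 29 + 31 + 30 + 31 + 3 = 753.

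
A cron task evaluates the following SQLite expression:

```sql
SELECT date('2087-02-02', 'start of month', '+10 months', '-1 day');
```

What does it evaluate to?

`start of month` rewinds 2087-02-02 to 2087-02-01.
Adding +10 months to 2087-02-01 gives 2087-12-01.
Going back 1 day from 2087-12-01 reaches 2087-11-30 (last day of November, 30 days).

2087-11-30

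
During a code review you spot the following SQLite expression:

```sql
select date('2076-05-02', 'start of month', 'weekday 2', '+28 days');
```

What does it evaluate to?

`start of month` rewinds 2076-05-02 to 2076-05-01.
`weekday 2` advances to the next Tuesday; 2076-05-01 is a Friday, so it moves forward to 2076-05-05.
May 2076 has 31 days; 26 remain after the 5th, so 27 days reach 2076-06-01.
Advancing 1 more day within June lands on 2076-06-02.

2076-06-02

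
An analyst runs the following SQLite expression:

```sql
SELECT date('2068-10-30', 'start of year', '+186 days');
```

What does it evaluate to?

`start of year` rewinds 2068-10-30 to 2068-01-01.
Applying '+186 days' to 2068-01-01: counting 186 days forward gives 2068-07-05.

2068-07-05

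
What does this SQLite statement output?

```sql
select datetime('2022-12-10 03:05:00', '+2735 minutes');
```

2735 minutes = 45h 35m; +2735 minutes from 2022-12-10 03:05:00 is 2022-12-12 00:40:00 (crosses midnight).

2022-12-12 00:40:00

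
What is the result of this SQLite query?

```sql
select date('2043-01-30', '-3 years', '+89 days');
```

Adding -3 years to 2043-01-30 gives 2040-01-30.
Applying '+89 days' to 2040-01-30: counting 89 days forward gives 2040-04-28.

2040-04-28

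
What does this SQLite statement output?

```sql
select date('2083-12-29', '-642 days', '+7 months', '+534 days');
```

2084-04-13

Applying '-642 days' to 2083-12-29: counting 642 days back gives 2082-03-27.
Adding +7 months to 2082-03-27 gives 2082-10-27.
Applying '+534 days' to 2082-10-27: counting 534 days forward gives 2084-04-13.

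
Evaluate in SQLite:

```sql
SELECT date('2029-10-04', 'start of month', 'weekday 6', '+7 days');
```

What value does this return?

`start of month` rewinds 2029-10-04 to 2029-10-01.
`weekday 6` advances to the next Saturday; 2029-10-01 is a Monday, so it moves forward to 2029-10-06.
Advancing 7 more days within October lands on 2029-10-13.

2029-10-13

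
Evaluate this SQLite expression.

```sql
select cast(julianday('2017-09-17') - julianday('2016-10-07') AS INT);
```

345

24 days remain in October 2016 after the 7th (31 − 7).
Full months from November 2016 through August 2017 contribute their day counts.
Then 17 days into September 2017.
Total: 24 + 30 + 31 + 31 + 28 + 31 + 30 + 31 + 30 + 31 + 31 + 17 = 345.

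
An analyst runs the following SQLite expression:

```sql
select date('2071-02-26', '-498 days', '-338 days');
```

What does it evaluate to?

2068-11-12

Applying '-498 days' to 2071-02-26: counting 498 days back gives 2069-10-16.
Applying '-338 days' to 2069-10-16: counting 338 days back gives 2068-11-12.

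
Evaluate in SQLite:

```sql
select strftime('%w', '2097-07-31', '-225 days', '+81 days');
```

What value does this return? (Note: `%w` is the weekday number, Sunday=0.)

First apply '-225 days', '+81 days': 2097-07-31 → 2097-03-09.
2097-03-09 is a Saturday; with Sunday=0 that is 6.

6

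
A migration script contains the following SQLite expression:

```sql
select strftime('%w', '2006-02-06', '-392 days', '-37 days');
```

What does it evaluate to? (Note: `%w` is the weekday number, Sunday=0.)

First apply '-392 days', '-37 days': 2006-02-06 → 2004-12-04.
2004-12-04 is a Saturday; with Sunday=0 that is 6.

6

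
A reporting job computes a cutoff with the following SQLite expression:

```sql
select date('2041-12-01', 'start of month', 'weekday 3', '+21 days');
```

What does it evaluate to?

2041-12-25

`start of month` rewinds 2041-12-01 to 2041-12-01.
`weekday 3` advances to the next Wednesday; 2041-12-01 is a Sunday, so it moves forward to 2041-12-04.
Advancing 21 more days within December lands on 2041-12-25.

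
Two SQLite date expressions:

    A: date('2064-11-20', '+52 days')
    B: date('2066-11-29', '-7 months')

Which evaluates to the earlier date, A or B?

A = 2065-01-11.
B = 2066-04-29.
A is earlier.

A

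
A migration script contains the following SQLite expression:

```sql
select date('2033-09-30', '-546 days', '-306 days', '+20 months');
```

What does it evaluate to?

2033-02-01

Applying '-546 days' to 2033-09-30: counting 546 days back gives 2032-04-02.
Applying '-306 days' to 2032-04-02: counting 306 days back gives 2031-06-01.
Adding +20 months to 2031-06-01 gives 2033-02-01.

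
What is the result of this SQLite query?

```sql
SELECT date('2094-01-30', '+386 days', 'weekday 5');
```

Applying '+386 days' to 2094-01-30: counting 386 days forward gives 2095-02-20.
`weekday 5` advances to the next Friday; 2095-02-20 is a Sunday, so it moves forward to 2095-02-25.

2095-02-25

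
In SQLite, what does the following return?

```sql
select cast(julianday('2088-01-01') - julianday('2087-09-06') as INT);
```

117

24 days remain in September 2087 after the 6th (30 − 6).
October 2087: 31 days.
November 2087: 30 days.
December 2087: 31 days.
Then 1 day into January 2088.
Total: 24 + 31 + 30 + 31 + 1 = 117.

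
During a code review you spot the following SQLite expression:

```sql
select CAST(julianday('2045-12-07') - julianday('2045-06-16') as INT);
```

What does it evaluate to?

14 days remain in June 2045 after the 16th (30 − 16).
July 2045: 31 days.
August 2045: 31 days.
September 2045: 30 days.
October 2045: 31 days.
November 2045: 30 days.
Then 7 days into December 2045.
Total: 14 + 31 + 31 + 30 + 31 + 30 + 7 = 174.

174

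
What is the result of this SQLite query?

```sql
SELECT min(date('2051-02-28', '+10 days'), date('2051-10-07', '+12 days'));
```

2051-03-10

date('2051-02-28', '+10 days') → 2051-03-10.
date('2051-10-07', '+12 days') → 2051-10-19.
Earlier of the two is 2051-03-10.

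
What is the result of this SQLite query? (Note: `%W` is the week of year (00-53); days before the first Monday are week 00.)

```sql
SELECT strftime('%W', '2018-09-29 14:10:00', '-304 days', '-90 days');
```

35

First apply '-304 days', '-90 days': 2018-09-29 14:10:00 → 2017-08-31 14:10:00.
2017-08-31 is a Thursday. SQLite's %W counts Mondays since the year started; the result is 35.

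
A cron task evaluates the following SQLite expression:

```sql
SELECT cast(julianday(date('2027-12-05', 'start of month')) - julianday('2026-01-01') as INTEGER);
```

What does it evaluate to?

`start of month` rewinds 2027-12-05 to 2027-12-01.
30 days remain in January 2026 after the 1st (31 − 1).
Full months from February 2026 through November 2027 contribute their day counts.
Then 1 day into December 2027.
Total: 30 + 28 + 31 + 30 + 31 + 30 + 31 + 31 + 30 + 31 + 30 + 31 + 31 + 28 + 31 + 30 + 31 + 30 + 31 + 31 + 30 + 31 + 30 + 1 = 699.

699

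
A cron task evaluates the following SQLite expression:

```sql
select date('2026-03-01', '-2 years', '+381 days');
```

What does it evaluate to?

Adding -2 years to 2026-03-01 gives 2024-03-01.
Applying '+381 days' to 2024-03-01: counting 381 days forward gives 2025-03-17.

2025-03-17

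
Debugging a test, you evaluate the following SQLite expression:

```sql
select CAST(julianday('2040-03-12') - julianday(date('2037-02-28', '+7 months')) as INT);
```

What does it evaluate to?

896

Adding +7 months to 2037-02-28 gives 2037-09-28.
2 days remain in September 2037 after the 28th (30 − 28).
Full months from October 2037 through February 2040 contribute their day counts.
Then 12 days into March 2040.
Total: 2 + 31 + 30 + 31 + 31 + 28 + 31 + 30 + 31 + 30 + 31 + 31 + 30 + 31 + 30 + 31 + 31 + 28 + 31 + 30 + 31 + 30 + 31 + 31 + 30 + 31 + 30 + 31 + 31 + 29 + 12 = 896.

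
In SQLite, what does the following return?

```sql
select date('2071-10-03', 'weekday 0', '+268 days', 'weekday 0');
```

`weekday 0` advances to the next Sunday; 2071-10-03 is a Saturday, so it moves forward to 2071-10-04.
Applying '+268 days' to 2071-10-04: counting 268 days forward gives 2072-06-28.
`weekday 0` advances to the next Sunday; 2072-06-28 is a Tuesday, so it moves forward to 2072-07-03.

2072-07-03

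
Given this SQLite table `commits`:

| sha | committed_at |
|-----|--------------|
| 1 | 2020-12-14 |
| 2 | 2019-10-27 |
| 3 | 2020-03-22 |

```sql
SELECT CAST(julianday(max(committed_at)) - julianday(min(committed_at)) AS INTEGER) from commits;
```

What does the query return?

414

MIN = 2019-10-27, MAX = 2020-12-14.
4 days remain in October 2019 after the 27th (31 − 27).
Full months from November 2019 through November 2020 contribute their day counts.
Then 14 days into December 2020.
Total: 4 + 30 + 31 + 31 + 29 + 31 + 30 + 31 + 30 + 31 + 31 + 30 + 31 + 30 + 14 = 414.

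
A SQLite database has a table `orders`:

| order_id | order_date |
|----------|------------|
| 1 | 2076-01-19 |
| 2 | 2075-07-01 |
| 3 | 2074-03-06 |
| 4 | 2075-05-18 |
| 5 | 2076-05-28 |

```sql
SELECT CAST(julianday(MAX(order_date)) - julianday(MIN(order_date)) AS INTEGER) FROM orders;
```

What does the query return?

814

MIN = 2074-03-06, MAX = 2076-05-28.
25 days remain in March 2074 after the 6th (31 − 6).
Full months from April 2074 through April 2076 contribute their day counts.
Then 28 days into May 2076.
Total: 25 + 30 + 31 + 30 + 31 + 31 + 30 + 31 + 30 + 31 + 31 + 28 + 31 + 30 + 31 + 30 + 31 + 31 + 30 + 31 + 30 + 31 + 31 + 29 + 31 + 30 + 28 = 814.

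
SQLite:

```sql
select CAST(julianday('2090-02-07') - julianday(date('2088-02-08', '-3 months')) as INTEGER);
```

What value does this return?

822

Adding -3 months to 2088-02-08 gives 2087-11-08.
22 days remain in November 2087 after the 8th (30 − 8).
Full months from December 2087 through January 2090 contribute their day counts.
Then 7 days into February 2090.
Total: 22 + 31 + 31 + 29 + 31 + 30 + 31 + 30 + 31 + 31 + 30 + 31 + 30 + 31 + 31 + 28 + 31 + 30 + 31 + 30 + 31 + 31 + 30 + 31 + 30 + 31 + 31 + 7 = 822.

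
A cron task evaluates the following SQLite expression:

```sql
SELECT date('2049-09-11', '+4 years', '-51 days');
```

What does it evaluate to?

2053-07-22

Adding +4 years to 2049-09-11 gives 2053-09-11.
Applying '-51 days' to 2053-09-11: counting 51 days back gives 2053-07-22.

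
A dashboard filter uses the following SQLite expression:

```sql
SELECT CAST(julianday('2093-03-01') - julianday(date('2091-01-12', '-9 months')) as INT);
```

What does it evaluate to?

1054

Adding -9 months to 2091-01-12 gives 2090-04-12.
18 days remain in April 2090 after the 12th (30 − 12).
Full months from May 2090 through February 2093 contribute their day counts.
Then 1 day into March 2093.
Total: 18 + 31 + 30 + 31 + 31 + 30 + 31 + 30 + 31 + 31 + 28 + 31 + 30 + 31 + 30 + 31 + 31 + 30 + 31 + 30 + 31 + 31 + 29 + 31 + 30 + 31 + 30 + 31 + 31 + 30 + 31 + 30 + 31 + 31 + 28 + 1 = 1054.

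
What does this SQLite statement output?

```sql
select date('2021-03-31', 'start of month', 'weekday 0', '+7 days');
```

`start of month` rewinds 2021-03-31 to 2021-03-01.
`weekday 0` advances to the next Sunday; 2021-03-01 is a Monday, so it moves forward to 2021-03-07.
Advancing 7 more days within March lands on 2021-03-14.

2021-03-14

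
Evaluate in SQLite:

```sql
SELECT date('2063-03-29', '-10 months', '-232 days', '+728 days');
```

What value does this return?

Adding -10 months to 2063-03-29 gives 2062-05-29.
Applying '-232 days' to 2062-05-29: counting 232 days back gives 2061-10-09.
Applying '+728 days' to 2061-10-09: counting 728 days forward gives 2063-10-07.

2063-10-07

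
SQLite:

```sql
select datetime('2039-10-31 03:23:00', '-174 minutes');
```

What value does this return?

2039-10-31 00:29:00

174 minutes = 2h 54m; -174 minutes from 2039-10-31 03:23:00 is 2039-10-31 00:29:00.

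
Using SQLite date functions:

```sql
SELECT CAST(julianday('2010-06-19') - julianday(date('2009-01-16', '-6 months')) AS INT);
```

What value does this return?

Adding -6 months to 2009-01-16 gives 2008-07-16.
15 days remain in July 2008 after the 16th (31 − 16).
Full months from August 2008 through May 2010 contribute their day counts.
Then 19 days into June 2010.
Total: 15 + 31 + 30 + 31 + 30 + 31 + 31 + 28 + 31 + 30 + 31 + 30 + 31 + 31 + 30 + 31 + 30 + 31 + 31 + 28 + 31 + 30 + 31 + 19 = 703.

703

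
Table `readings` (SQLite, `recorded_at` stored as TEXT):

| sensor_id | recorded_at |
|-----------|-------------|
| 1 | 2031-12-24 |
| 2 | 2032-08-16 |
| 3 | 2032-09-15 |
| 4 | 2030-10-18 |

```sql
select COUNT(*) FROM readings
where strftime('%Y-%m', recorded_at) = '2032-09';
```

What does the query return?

1

Rows with year-month 2032-09: 2032-09-15 → 1.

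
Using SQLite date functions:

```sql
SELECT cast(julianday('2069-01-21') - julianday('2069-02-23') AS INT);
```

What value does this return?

10 days remain in January 2069 after the 21st (31 − 21).
Then 23 days into February 2069.
Total: 10 + 23 = 33.
The subtraction is earlier − later, so the result is −33 → -33.

-33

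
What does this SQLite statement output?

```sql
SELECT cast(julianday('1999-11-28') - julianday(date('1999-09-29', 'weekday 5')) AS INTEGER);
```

58

`weekday 5` advances to the next Friday; 1999-09-29 is a Wednesday, so it moves forward to 1999-10-01.
30 days remain in October 1999 after the 1st (31 − 1).
Then 28 days into November 1999.
Total: 30 + 28 = 58.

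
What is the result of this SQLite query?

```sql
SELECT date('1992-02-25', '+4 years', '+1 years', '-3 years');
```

Adding +4 years to 1992-02-25 gives 1996-02-25.
Adding +1 year to 1996-02-25 gives 1997-02-25.
Adding -3 years to 1997-02-25 gives 1994-02-25.

1994-02-25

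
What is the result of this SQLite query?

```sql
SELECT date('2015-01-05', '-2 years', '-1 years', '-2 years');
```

Adding -2 years to 2015-01-05 gives 2013-01-05.
Adding -1 year to 2013-01-05 gives 2012-01-05.
Adding -2 years to 2012-01-05 gives 2010-01-05.

2010-01-05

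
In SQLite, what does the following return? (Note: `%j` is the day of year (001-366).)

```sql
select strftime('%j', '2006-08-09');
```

Day-of-year for 2006-08-09: days since 2006-01-01 inclusive = 221, zero-padded to 221.

221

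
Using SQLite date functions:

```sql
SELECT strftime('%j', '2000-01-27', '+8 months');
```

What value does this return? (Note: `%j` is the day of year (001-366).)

First apply '+8 months': 2000-01-27 → 2000-09-27.
Day-of-year for 2000-09-27: days since 2000-01-01 inclusive = 271, zero-padded to 271.

271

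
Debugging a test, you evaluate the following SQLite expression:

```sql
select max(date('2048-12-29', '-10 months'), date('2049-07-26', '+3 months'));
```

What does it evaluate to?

2049-10-26

date('2048-12-29', '-10 months') → 2048-02-29.
date('2049-07-26', '+3 months') → 2049-10-26.
Later of the two is 2049-10-26.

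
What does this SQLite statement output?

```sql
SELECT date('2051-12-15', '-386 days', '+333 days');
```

Applying '-386 days' to 2051-12-15: counting 386 days back gives 2050-11-24.
Applying '+333 days' to 2050-11-24: counting 333 days forward gives 2051-10-23.

2051-10-23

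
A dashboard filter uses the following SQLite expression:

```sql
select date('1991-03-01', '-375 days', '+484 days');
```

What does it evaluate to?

1991-06-18

Applying '-375 days' to 1991-03-01: counting 375 days back gives 1990-02-19.
Applying '+484 days' to 1990-02-19: counting 484 days forward gives 1991-06-18.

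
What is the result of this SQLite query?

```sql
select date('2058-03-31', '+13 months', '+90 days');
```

2059-07-30

Adding +13 months to 2058-03-31 targets 2059-04-31. April 2059 has only 30 days, so SQLite normalizes the 1-day overflow forward to 2059-05-01.
Applying '+90 days' to 2059-05-01: counting 90 days forward gives 2059-07-30.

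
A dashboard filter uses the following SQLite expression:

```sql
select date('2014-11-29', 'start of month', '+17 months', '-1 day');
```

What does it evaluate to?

`start of month` rewinds 2014-11-29 to 2014-11-01.
Adding +17 months to 2014-11-01 gives 2016-04-01.
Going back 1 day from 2016-04-01 reaches 2016-03-31 (last day of March, 31 days).

2016-03-31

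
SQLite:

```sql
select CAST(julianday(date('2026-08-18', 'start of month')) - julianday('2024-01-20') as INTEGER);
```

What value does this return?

924

`start of month` rewinds 2026-08-18 to 2026-08-01.
11 days remain in January 2024 after the 20th (31 − 20).
Full months from February 2024 through July 2026 contribute their day counts.
Then 1 day into August 2026.
Total: 11 + 29 + 31 + 30 + 31 + 30 + 31 + 31 + 30 + 31 + 30 + 31 + 31 + 28 + 31 + 30 + 31 + 30 + 31 + 31 + 30 + 31 + 30 + 31 + 31 + 28 + 31 + 30 + 31 + 30 + 31 + 1 = 924.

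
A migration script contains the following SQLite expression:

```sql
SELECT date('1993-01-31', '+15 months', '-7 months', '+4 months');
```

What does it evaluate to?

1994-02-01

Adding +15 months to 1993-01-31 targets 1994-04-31. April 1994 has only 30 days, so SQLite normalizes the 1-day overflow forward to 1994-05-01.
Adding -7 months to 1994-05-01 gives 1993-10-01.
Adding +4 months to 1993-10-01 gives 1994-02-01.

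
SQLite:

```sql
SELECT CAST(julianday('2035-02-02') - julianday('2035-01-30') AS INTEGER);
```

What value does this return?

1 day remains in January 2035 after the 30th (31 − 30).
Then 2 days into February 2035.
Total: 1 + 2 = 3.

3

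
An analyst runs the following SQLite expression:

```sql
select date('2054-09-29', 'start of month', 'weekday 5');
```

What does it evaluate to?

2054-09-04

`start of month` rewinds 2054-09-29 to 2054-09-01.
`weekday 5` advances to the next Friday; 2054-09-01 is a Tuesday, so it moves forward to 2054-09-04.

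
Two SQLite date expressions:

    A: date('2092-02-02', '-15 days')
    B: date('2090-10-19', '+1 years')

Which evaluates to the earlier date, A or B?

B

A = 2092-01-18.
B = 2091-10-19.
B is earlier.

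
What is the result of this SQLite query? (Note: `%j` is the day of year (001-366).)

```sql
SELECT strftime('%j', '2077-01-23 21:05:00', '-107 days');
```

282

First apply '-107 days': 2077-01-23 21:05:00 → 2076-10-08 21:05:00.
Day-of-year for 2076-10-08: days since 2076-01-01 inclusive = 282, zero-padded to 282.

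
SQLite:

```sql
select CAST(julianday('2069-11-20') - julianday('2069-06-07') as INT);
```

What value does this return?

166

23 days remain in June 2069 after the 7th (30 − 7).
July 2069: 31 days.
August 2069: 31 days.
September 2069: 30 days.
October 2069: 31 days.
Then 20 days into November 2069.
Total: 23 + 31 + 31 + 30 + 31 + 20 = 166.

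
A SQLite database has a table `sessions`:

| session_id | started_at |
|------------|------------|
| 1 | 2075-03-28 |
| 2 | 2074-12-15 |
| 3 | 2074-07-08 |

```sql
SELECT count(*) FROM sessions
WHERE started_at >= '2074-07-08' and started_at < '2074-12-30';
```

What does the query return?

Rows in [2074-07-08, 2074-12-30): 2074-12-15, 2074-07-08 → 2 rows.

2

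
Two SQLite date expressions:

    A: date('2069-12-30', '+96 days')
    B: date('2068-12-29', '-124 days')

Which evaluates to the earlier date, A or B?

A = 2070-04-05.
B = 2068-08-27.
B is earlier.

B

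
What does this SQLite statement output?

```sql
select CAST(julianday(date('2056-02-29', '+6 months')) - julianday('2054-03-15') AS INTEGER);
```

898

Adding +6 months to 2056-02-29 gives 2056-08-29.
16 days remain in March 2054 after the 15th (31 − 15).
Full months from April 2054 through July 2056 contribute their day counts.
Then 29 days into August 2056.
Total: 16 + 30 + 31 + 30 + 31 + 31 + 30 + 31 + 30 + 31 + 31 + 28 + 31 + 30 + 31 + 30 + 31 + 31 + 30 + 31 + 30 + 31 + 31 + 29 + 31 + 30 + 31 + 30 + 31 + 29 = 898.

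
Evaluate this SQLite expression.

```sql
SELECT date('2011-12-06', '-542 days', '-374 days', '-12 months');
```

2008-06-03

Applying '-542 days' to 2011-12-06: counting 542 days back gives 2010-06-12.
Applying '-374 days' to 2010-06-12: counting 374 days back gives 2009-06-03.
Adding -12 months to 2009-06-03 gives 2008-06-03.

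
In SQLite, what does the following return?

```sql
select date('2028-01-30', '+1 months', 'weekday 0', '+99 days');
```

2028-06-12

Adding +1 month to 2028-01-30 targets 2028-02-30. February 2028 has only 29 days, so SQLite normalizes the 1-day overflow forward to 2028-03-01.
`weekday 0` advances to the next Sunday; 2028-03-01 is a Wednesday, so it moves forward to 2028-03-05.
Applying '+99 days' to 2028-03-05: counting 99 days forward gives 2028-06-12.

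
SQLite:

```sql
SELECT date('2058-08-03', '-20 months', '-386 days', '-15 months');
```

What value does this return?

2054-08-13

Adding -20 months to 2058-08-03 gives 2056-12-03.
Applying '-386 days' to 2056-12-03: counting 386 days back gives 2055-11-13.
Adding -15 months to 2055-11-13 gives 2054-08-13.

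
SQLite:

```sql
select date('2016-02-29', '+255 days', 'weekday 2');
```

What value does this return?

Applying '+255 days' to 2016-02-29: counting 255 days forward gives 2016-11-10.
`weekday 2` advances to the next Tuesday; 2016-11-10 is a Thursday, so it moves forward to 2016-11-15.

2016-11-15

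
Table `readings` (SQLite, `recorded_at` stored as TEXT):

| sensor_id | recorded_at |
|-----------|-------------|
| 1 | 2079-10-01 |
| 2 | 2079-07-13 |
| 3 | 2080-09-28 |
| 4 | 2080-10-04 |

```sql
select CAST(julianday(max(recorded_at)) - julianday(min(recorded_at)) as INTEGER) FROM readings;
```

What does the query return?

MIN = 2079-07-13, MAX = 2080-10-04.
18 days remain in July 2079 after the 13th (31 − 13).
Full months from August 2079 through September 2080 contribute their day counts.
Then 4 days into October 2080.
Total: 18 + 31 + 30 + 31 + 30 + 31 + 31 + 29 + 31 + 30 + 31 + 30 + 31 + 31 + 30 + 4 = 449.

449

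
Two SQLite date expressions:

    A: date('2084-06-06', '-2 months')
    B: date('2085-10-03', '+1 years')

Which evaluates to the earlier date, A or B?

A = 2084-04-06.
B = 2086-10-03.
A is earlier.

A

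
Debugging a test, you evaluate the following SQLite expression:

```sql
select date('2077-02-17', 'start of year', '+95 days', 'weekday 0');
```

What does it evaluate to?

`start of year` rewinds 2077-02-17 to 2077-01-01.
Applying '+95 days' to 2077-01-01: counting 95 days forward gives 2077-04-06.
`weekday 0` advances to the next Sunday; 2077-04-06 is a Tuesday, so it moves forward to 2077-04-11.

2077-04-11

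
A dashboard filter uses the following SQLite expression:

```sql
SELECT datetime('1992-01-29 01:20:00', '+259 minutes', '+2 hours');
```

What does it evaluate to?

1992-01-29 07:39:00

259 minutes = 4h 19m; +259 minutes from 1992-01-29 01:20:00 is 1992-01-29 05:39:00.
+2 hours from 1992-01-29 05:39:00 is 1992-01-29 07:39:00.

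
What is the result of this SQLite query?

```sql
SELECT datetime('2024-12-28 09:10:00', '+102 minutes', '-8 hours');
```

102 minutes = 1h 42m; +102 minutes from 2024-12-28 09:10:00 is 2024-12-28 10:52:00.
-8 hours from 2024-12-28 10:52:00 is 2024-12-28 02:52:00.

2024-12-28 02:52:00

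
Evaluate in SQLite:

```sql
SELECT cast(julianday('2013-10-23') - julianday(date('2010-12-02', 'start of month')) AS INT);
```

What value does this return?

`start of month` rewinds 2010-12-02 to 2010-12-01.
30 days remain in December 2010 after the 1st (31 − 1).
Full months from January 2011 through September 2013 contribute their day counts.
Then 23 days into October 2013.
Total: 30 + 31 + 28 + 31 + 30 + 31 + 30 + 31 + 31 + 30 + 31 + 30 + 31 + 31 + 29 + 31 + 30 + 31 + 30 + 31 + 31 + 30 + 31 + 30 + 31 + 31 + 28 + 31 + 30 + 31 + 30 + 31 + 31 + 30 + 23 = 1057.

1057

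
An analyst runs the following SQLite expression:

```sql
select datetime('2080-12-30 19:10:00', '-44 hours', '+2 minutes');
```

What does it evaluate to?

-44 hours from 2080-12-30 19:10:00 is 2080-12-28 23:10:00 (crosses midnight).
+2 minutes from 2080-12-28 23:10:00 is 2080-12-28 23:12:00.

2080-12-28 23:12:00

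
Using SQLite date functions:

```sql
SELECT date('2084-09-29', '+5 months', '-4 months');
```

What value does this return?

2084-11-01

Adding +5 months to 2084-09-29 targets 2085-02-29. February 2085 has only 28 days, so SQLite normalizes the 1-day overflow forward to 2085-03-01.
Adding -4 months to 2085-03-01 gives 2084-11-01.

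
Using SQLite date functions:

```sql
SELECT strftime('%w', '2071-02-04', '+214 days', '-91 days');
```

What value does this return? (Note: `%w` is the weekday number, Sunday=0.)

0

First apply '+214 days', '-91 days': 2071-02-04 → 2071-06-07.
2071-06-07 is a Sunday; with Sunday=0 that is 0.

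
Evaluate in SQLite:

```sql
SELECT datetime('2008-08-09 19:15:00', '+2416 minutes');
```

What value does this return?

2008-08-11 11:31:00

2416 minutes = 40h 16m; +2416 minutes from 2008-08-09 19:15:00 is 2008-08-11 11:31:00 (crosses midnight).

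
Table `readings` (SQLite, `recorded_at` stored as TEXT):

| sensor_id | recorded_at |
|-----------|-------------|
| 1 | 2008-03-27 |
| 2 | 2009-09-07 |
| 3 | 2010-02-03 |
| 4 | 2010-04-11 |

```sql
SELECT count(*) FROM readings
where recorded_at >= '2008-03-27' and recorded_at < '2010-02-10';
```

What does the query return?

Rows in [2008-03-27, 2010-02-10): 2008-03-27, 2009-09-07, 2010-02-03 → 3 rows.

3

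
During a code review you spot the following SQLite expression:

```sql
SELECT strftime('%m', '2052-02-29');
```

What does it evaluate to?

`%m` extracts the 2-digit month (01-12): 02.

02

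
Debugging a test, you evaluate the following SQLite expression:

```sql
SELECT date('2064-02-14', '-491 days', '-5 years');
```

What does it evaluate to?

Applying '-491 days' to 2064-02-14: counting 491 days back gives 2062-10-11.
Adding -5 years to 2062-10-11 gives 2057-10-11.

2057-10-11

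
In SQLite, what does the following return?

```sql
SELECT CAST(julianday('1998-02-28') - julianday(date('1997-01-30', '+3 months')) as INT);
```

Adding +3 months to 1997-01-30 gives 1997-04-30.
0 days remain in April 1997 after the 30th (30 − 30).
Full months from May 1997 through January 1998 contribute their day counts.
Then 28 days into February 1998.
Total: 0 + 31 + 30 + 31 + 31 + 30 + 31 + 30 + 31 + 31 + 28 = 304.

304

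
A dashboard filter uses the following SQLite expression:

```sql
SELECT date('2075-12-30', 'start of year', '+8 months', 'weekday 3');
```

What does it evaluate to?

2075-09-04

`start of year` rewinds 2075-12-30 to 2075-01-01.
Adding +8 months to 2075-01-01 gives 2075-09-01.
`weekday 3` advances to the next Wednesday; 2075-09-01 is a Sunday, so it moves forward to 2075-09-04.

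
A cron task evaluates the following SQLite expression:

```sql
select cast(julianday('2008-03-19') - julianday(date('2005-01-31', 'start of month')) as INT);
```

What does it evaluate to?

1173

`start of month` rewinds 2005-01-31 to 2005-01-01.
30 days remain in January 2005 after the 1st (31 − 1).
Full months from February 2005 through February 2008 contribute their day counts.
Then 19 days into March 2008.
Total: 30 + 28 + 31 + 30 + 31 + 30 + 31 + 31 + 30 + 31 + 30 + 31 + 31 + 28 + 31 + 30 + 31 + 30 + 31 + 31 + 30 + 31 + 30 + 31 + 31 + 28 + 31 + 30 + 31 + 30 + 31 + 31 + 30 + 31 + 30 + 31 + 31 + 29 + 19 = 1173.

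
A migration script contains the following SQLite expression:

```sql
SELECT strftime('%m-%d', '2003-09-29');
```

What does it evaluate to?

`%m-%d` extracts the month-day: 09-29.

09-29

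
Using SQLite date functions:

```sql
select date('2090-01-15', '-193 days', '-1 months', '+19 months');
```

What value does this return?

2091-01-06

Applying '-193 days' to 2090-01-15: counting 193 days back gives 2089-07-06.
Adding -1 month to 2089-07-06 gives 2089-06-06.
Adding +19 months to 2089-06-06 gives 2091-01-06.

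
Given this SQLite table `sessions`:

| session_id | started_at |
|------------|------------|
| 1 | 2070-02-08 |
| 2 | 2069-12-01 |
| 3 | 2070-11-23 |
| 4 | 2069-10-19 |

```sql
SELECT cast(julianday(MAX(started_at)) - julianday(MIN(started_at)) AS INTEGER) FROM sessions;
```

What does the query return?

400

MIN = 2069-10-19, MAX = 2070-11-23.
12 days remain in October 2069 after the 19th (31 − 19).
Full months from November 2069 through October 2070 contribute their day counts.
Then 23 days into November 2070.
Total: 12 + 30 + 31 + 31 + 28 + 31 + 30 + 31 + 30 + 31 + 31 + 30 + 31 + 23 = 400.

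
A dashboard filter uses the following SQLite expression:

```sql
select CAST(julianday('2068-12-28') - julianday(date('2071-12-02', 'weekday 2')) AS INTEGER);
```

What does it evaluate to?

`weekday 2` advances to the next Tuesday; 2071-12-02 is a Wednesday, so it moves forward to 2071-12-08.
3 days remain in December 2068 after the 28th (31 − 28).
Full months from January 2069 through November 2071 contribute their day counts.
Then 8 days into December 2071.
Total: 3 + 31 + 28 + 31 + 30 + 31 + 30 + 31 + 31 + 30 + 31 + 30 + 31 + 31 + 28 + 31 + 30 + 31 + 30 + 31 + 31 + 30 + 31 + 30 + 31 + 31 + 28 + 31 + 30 + 31 + 30 + 31 + 31 + 30 + 31 + 30 + 8 = 1075.
The subtraction is earlier − later, so the result is −1075 → -1075.

-1075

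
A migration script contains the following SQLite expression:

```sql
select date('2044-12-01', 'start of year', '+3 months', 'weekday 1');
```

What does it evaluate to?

`start of year` rewinds 2044-12-01 to 2044-01-01.
Adding +3 months to 2044-01-01 gives 2044-04-01.
`weekday 1` advances to the next Monday; 2044-04-01 is a Friday, so it moves forward to 2044-04-04.

2044-04-04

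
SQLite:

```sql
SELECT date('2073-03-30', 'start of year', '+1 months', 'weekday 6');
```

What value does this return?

2073-02-04

`start of year` rewinds 2073-03-30 to 2073-01-01.
Adding +1 month to 2073-01-01 gives 2073-02-01.
`weekday 6` advances to the next Saturday; 2073-02-01 is a Wednesday, so it moves forward to 2073-02-04.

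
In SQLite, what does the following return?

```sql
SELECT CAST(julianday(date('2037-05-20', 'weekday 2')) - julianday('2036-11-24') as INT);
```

`weekday 2` advances to the next Tuesday; 2037-05-20 is a Wednesday, so it moves forward to 2037-05-26.
6 days remain in November 2036 after the 24th (30 − 24).
December 2036: 31 days.
January 2037: 31 days.
February 2037: 28 days.
March 2037: 31 days.
April 2037: 30 days.
Then 26 days into May 2037.
Total: 6 + 31 + 31 + 28 + 31 + 30 + 26 = 183.

183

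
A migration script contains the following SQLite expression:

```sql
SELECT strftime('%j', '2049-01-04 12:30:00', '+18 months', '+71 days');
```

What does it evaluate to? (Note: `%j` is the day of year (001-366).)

256

First apply '+18 months', '+71 days': 2049-01-04 12:30:00 → 2050-09-13 12:30:00.
Day-of-year for 2050-09-13: days since 2050-01-01 inclusive = 256, zero-padded to 256.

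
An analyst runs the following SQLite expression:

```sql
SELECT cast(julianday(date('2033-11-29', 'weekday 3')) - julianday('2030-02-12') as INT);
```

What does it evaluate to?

`weekday 3` advances to the next Wednesday; 2033-11-29 is a Tuesday, so it moves forward to 2033-11-30.
16 days remain in February 2030 after the 12th (28 − 12).
Full months from March 2030 through October 2033 contribute their day counts.
Then 30 days into November 2033.
Total: 16 + 31 + 30 + 31 + 30 + 31 + 31 + 30 + 31 + 30 + 31 + 31 + 28 + 31 + 30 + 31 + 30 + 31 + 31 + 30 + 31 + 30 + 31 + 31 + 29 + 31 + 30 + 31 + 30 + 31 + 31 + 30 + 31 + 30 + 31 + 31 + 28 + 31 + 30 + 31 + 30 + 31 + 31 + 30 + 31 + 30 = 1387.

1387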